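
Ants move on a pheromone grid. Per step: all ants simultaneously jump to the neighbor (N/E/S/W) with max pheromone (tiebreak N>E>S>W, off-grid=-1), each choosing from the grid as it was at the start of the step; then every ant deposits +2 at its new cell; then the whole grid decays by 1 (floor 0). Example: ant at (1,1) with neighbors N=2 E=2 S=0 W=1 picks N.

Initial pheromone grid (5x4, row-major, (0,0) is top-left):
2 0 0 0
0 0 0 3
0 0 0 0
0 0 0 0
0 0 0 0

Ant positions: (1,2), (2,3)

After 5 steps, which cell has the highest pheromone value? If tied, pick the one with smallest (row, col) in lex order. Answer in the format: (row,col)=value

Answer: (1,3)=10

Derivation:
Step 1: ant0:(1,2)->E->(1,3) | ant1:(2,3)->N->(1,3)
  grid max=6 at (1,3)
Step 2: ant0:(1,3)->N->(0,3) | ant1:(1,3)->N->(0,3)
  grid max=5 at (1,3)
Step 3: ant0:(0,3)->S->(1,3) | ant1:(0,3)->S->(1,3)
  grid max=8 at (1,3)
Step 4: ant0:(1,3)->N->(0,3) | ant1:(1,3)->N->(0,3)
  grid max=7 at (1,3)
Step 5: ant0:(0,3)->S->(1,3) | ant1:(0,3)->S->(1,3)
  grid max=10 at (1,3)
Final grid:
  0 0 0 4
  0 0 0 10
  0 0 0 0
  0 0 0 0
  0 0 0 0
Max pheromone 10 at (1,3)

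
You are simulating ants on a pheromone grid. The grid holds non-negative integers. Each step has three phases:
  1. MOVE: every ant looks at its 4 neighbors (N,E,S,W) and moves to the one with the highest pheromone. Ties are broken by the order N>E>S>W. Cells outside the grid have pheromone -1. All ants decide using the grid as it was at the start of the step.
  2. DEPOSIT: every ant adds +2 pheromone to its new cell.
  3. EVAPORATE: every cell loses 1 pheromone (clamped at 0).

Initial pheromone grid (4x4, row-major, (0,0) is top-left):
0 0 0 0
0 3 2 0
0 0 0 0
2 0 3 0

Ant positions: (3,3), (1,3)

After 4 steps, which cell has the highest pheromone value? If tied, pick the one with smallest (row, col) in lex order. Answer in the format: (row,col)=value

Step 1: ant0:(3,3)->W->(3,2) | ant1:(1,3)->W->(1,2)
  grid max=4 at (3,2)
Step 2: ant0:(3,2)->N->(2,2) | ant1:(1,2)->W->(1,1)
  grid max=3 at (1,1)
Step 3: ant0:(2,2)->S->(3,2) | ant1:(1,1)->E->(1,2)
  grid max=4 at (3,2)
Step 4: ant0:(3,2)->N->(2,2) | ant1:(1,2)->W->(1,1)
  grid max=3 at (1,1)
Final grid:
  0 0 0 0
  0 3 2 0
  0 0 1 0
  0 0 3 0
Max pheromone 3 at (1,1)

Answer: (1,1)=3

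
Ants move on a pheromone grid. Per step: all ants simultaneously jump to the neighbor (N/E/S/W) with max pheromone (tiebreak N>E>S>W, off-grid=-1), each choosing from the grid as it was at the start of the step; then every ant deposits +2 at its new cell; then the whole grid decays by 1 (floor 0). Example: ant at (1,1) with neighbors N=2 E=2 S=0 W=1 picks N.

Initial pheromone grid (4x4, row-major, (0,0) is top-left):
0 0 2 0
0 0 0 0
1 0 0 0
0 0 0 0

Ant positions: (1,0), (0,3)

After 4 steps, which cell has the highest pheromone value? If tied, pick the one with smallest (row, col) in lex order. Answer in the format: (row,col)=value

Step 1: ant0:(1,0)->S->(2,0) | ant1:(0,3)->W->(0,2)
  grid max=3 at (0,2)
Step 2: ant0:(2,0)->N->(1,0) | ant1:(0,2)->E->(0,3)
  grid max=2 at (0,2)
Step 3: ant0:(1,0)->S->(2,0) | ant1:(0,3)->W->(0,2)
  grid max=3 at (0,2)
Step 4: ant0:(2,0)->N->(1,0) | ant1:(0,2)->E->(0,3)
  grid max=2 at (0,2)
Final grid:
  0 0 2 1
  1 0 0 0
  1 0 0 0
  0 0 0 0
Max pheromone 2 at (0,2)

Answer: (0,2)=2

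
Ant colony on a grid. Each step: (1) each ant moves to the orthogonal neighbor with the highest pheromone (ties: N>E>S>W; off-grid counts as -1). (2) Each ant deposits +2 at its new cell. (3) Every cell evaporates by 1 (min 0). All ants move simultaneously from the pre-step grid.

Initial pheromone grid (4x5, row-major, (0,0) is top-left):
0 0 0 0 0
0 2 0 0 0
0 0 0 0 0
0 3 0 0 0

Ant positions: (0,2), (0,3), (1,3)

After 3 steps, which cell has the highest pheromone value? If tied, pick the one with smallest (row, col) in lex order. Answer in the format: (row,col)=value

Answer: (0,3)=7

Derivation:
Step 1: ant0:(0,2)->E->(0,3) | ant1:(0,3)->E->(0,4) | ant2:(1,3)->N->(0,3)
  grid max=3 at (0,3)
Step 2: ant0:(0,3)->E->(0,4) | ant1:(0,4)->W->(0,3) | ant2:(0,3)->E->(0,4)
  grid max=4 at (0,3)
Step 3: ant0:(0,4)->W->(0,3) | ant1:(0,3)->E->(0,4) | ant2:(0,4)->W->(0,3)
  grid max=7 at (0,3)
Final grid:
  0 0 0 7 5
  0 0 0 0 0
  0 0 0 0 0
  0 0 0 0 0
Max pheromone 7 at (0,3)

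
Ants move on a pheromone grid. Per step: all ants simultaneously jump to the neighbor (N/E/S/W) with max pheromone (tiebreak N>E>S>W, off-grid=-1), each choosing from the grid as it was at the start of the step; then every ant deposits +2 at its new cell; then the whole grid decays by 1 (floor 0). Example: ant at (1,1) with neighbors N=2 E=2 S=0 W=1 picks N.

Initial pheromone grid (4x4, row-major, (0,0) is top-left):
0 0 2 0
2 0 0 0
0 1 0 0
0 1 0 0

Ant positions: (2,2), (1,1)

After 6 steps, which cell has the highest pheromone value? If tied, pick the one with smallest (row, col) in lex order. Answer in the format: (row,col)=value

Answer: (1,0)=6

Derivation:
Step 1: ant0:(2,2)->W->(2,1) | ant1:(1,1)->W->(1,0)
  grid max=3 at (1,0)
Step 2: ant0:(2,1)->N->(1,1) | ant1:(1,0)->N->(0,0)
  grid max=2 at (1,0)
Step 3: ant0:(1,1)->W->(1,0) | ant1:(0,0)->S->(1,0)
  grid max=5 at (1,0)
Step 4: ant0:(1,0)->N->(0,0) | ant1:(1,0)->N->(0,0)
  grid max=4 at (1,0)
Step 5: ant0:(0,0)->S->(1,0) | ant1:(0,0)->S->(1,0)
  grid max=7 at (1,0)
Step 6: ant0:(1,0)->N->(0,0) | ant1:(1,0)->N->(0,0)
  grid max=6 at (1,0)
Final grid:
  5 0 0 0
  6 0 0 0
  0 0 0 0
  0 0 0 0
Max pheromone 6 at (1,0)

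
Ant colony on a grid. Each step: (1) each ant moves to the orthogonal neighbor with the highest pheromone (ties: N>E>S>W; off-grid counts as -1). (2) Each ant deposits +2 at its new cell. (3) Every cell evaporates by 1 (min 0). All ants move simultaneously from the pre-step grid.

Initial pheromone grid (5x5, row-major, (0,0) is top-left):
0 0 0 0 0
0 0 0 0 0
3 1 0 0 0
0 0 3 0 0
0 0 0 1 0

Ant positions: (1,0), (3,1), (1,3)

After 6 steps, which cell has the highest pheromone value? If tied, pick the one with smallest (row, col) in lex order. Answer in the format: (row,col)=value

Step 1: ant0:(1,0)->S->(2,0) | ant1:(3,1)->E->(3,2) | ant2:(1,3)->N->(0,3)
  grid max=4 at (2,0)
Step 2: ant0:(2,0)->N->(1,0) | ant1:(3,2)->N->(2,2) | ant2:(0,3)->E->(0,4)
  grid max=3 at (2,0)
Step 3: ant0:(1,0)->S->(2,0) | ant1:(2,2)->S->(3,2) | ant2:(0,4)->S->(1,4)
  grid max=4 at (2,0)
Step 4: ant0:(2,0)->N->(1,0) | ant1:(3,2)->N->(2,2) | ant2:(1,4)->N->(0,4)
  grid max=3 at (2,0)
Step 5: ant0:(1,0)->S->(2,0) | ant1:(2,2)->S->(3,2) | ant2:(0,4)->S->(1,4)
  grid max=4 at (2,0)
Step 6: ant0:(2,0)->N->(1,0) | ant1:(3,2)->N->(2,2) | ant2:(1,4)->N->(0,4)
  grid max=3 at (2,0)
Final grid:
  0 0 0 0 1
  1 0 0 0 0
  3 0 1 0 0
  0 0 3 0 0
  0 0 0 0 0
Max pheromone 3 at (2,0)

Answer: (2,0)=3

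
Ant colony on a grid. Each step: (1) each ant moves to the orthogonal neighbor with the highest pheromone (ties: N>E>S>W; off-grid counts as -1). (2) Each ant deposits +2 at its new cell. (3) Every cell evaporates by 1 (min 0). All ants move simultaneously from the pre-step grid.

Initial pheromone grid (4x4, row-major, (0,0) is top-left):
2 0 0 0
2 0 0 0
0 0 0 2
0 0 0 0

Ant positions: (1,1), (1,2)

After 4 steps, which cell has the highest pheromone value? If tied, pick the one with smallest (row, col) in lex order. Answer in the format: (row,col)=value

Answer: (0,0)=2

Derivation:
Step 1: ant0:(1,1)->W->(1,0) | ant1:(1,2)->N->(0,2)
  grid max=3 at (1,0)
Step 2: ant0:(1,0)->N->(0,0) | ant1:(0,2)->E->(0,3)
  grid max=2 at (0,0)
Step 3: ant0:(0,0)->S->(1,0) | ant1:(0,3)->S->(1,3)
  grid max=3 at (1,0)
Step 4: ant0:(1,0)->N->(0,0) | ant1:(1,3)->N->(0,3)
  grid max=2 at (0,0)
Final grid:
  2 0 0 1
  2 0 0 0
  0 0 0 0
  0 0 0 0
Max pheromone 2 at (0,0)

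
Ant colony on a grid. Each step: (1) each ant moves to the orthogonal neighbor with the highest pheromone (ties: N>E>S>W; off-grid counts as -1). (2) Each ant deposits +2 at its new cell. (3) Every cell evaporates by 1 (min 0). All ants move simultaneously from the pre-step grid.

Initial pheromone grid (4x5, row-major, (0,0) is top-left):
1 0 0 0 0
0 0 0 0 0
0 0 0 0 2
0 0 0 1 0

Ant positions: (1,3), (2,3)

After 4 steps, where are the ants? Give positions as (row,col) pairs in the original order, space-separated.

Step 1: ant0:(1,3)->N->(0,3) | ant1:(2,3)->E->(2,4)
  grid max=3 at (2,4)
Step 2: ant0:(0,3)->E->(0,4) | ant1:(2,4)->N->(1,4)
  grid max=2 at (2,4)
Step 3: ant0:(0,4)->S->(1,4) | ant1:(1,4)->S->(2,4)
  grid max=3 at (2,4)
Step 4: ant0:(1,4)->S->(2,4) | ant1:(2,4)->N->(1,4)
  grid max=4 at (2,4)

(2,4) (1,4)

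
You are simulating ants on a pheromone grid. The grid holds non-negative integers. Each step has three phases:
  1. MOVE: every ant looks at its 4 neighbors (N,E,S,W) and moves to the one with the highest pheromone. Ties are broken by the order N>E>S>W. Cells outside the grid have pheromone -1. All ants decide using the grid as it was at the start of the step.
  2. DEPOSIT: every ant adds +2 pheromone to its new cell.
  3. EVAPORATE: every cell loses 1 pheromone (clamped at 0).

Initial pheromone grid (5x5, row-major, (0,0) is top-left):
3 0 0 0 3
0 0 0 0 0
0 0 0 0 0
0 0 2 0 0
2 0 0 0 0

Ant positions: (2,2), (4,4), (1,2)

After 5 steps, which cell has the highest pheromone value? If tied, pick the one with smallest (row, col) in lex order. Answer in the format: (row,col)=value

Step 1: ant0:(2,2)->S->(3,2) | ant1:(4,4)->N->(3,4) | ant2:(1,2)->N->(0,2)
  grid max=3 at (3,2)
Step 2: ant0:(3,2)->N->(2,2) | ant1:(3,4)->N->(2,4) | ant2:(0,2)->E->(0,3)
  grid max=2 at (3,2)
Step 3: ant0:(2,2)->S->(3,2) | ant1:(2,4)->N->(1,4) | ant2:(0,3)->E->(0,4)
  grid max=3 at (3,2)
Step 4: ant0:(3,2)->N->(2,2) | ant1:(1,4)->N->(0,4) | ant2:(0,4)->S->(1,4)
  grid max=3 at (0,4)
Step 5: ant0:(2,2)->S->(3,2) | ant1:(0,4)->S->(1,4) | ant2:(1,4)->N->(0,4)
  grid max=4 at (0,4)
Final grid:
  0 0 0 0 4
  0 0 0 0 3
  0 0 0 0 0
  0 0 3 0 0
  0 0 0 0 0
Max pheromone 4 at (0,4)

Answer: (0,4)=4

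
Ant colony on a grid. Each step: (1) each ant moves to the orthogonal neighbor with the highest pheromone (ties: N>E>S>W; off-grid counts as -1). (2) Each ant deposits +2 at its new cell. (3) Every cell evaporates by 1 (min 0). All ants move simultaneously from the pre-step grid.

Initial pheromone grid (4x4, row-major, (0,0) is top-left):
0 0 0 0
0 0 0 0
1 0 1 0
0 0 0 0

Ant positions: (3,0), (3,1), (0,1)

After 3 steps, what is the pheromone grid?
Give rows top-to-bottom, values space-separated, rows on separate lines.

After step 1: ants at (2,0),(2,1),(0,2)
  0 0 1 0
  0 0 0 0
  2 1 0 0
  0 0 0 0
After step 2: ants at (2,1),(2,0),(0,3)
  0 0 0 1
  0 0 0 0
  3 2 0 0
  0 0 0 0
After step 3: ants at (2,0),(2,1),(1,3)
  0 0 0 0
  0 0 0 1
  4 3 0 0
  0 0 0 0

0 0 0 0
0 0 0 1
4 3 0 0
0 0 0 0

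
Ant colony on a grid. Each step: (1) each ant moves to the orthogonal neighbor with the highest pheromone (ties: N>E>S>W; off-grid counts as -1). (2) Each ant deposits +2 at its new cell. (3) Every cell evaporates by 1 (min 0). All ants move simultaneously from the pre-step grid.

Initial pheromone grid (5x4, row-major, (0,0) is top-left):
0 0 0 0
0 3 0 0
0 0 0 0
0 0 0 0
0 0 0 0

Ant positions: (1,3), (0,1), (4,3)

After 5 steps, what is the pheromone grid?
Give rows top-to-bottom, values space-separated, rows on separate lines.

After step 1: ants at (0,3),(1,1),(3,3)
  0 0 0 1
  0 4 0 0
  0 0 0 0
  0 0 0 1
  0 0 0 0
After step 2: ants at (1,3),(0,1),(2,3)
  0 1 0 0
  0 3 0 1
  0 0 0 1
  0 0 0 0
  0 0 0 0
After step 3: ants at (2,3),(1,1),(1,3)
  0 0 0 0
  0 4 0 2
  0 0 0 2
  0 0 0 0
  0 0 0 0
After step 4: ants at (1,3),(0,1),(2,3)
  0 1 0 0
  0 3 0 3
  0 0 0 3
  0 0 0 0
  0 0 0 0
After step 5: ants at (2,3),(1,1),(1,3)
  0 0 0 0
  0 4 0 4
  0 0 0 4
  0 0 0 0
  0 0 0 0

0 0 0 0
0 4 0 4
0 0 0 4
0 0 0 0
0 0 0 0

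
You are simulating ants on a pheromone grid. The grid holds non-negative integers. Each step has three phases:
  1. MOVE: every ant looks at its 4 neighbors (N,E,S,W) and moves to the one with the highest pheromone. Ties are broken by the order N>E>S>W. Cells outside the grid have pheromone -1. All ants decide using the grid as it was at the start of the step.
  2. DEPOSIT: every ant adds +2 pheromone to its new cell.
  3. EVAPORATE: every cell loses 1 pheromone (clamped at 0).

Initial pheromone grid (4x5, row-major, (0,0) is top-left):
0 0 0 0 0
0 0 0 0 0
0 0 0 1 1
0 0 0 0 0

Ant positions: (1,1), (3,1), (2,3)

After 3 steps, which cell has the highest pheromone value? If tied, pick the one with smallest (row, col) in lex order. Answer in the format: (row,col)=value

Step 1: ant0:(1,1)->N->(0,1) | ant1:(3,1)->N->(2,1) | ant2:(2,3)->E->(2,4)
  grid max=2 at (2,4)
Step 2: ant0:(0,1)->E->(0,2) | ant1:(2,1)->N->(1,1) | ant2:(2,4)->N->(1,4)
  grid max=1 at (0,2)
Step 3: ant0:(0,2)->E->(0,3) | ant1:(1,1)->N->(0,1) | ant2:(1,4)->S->(2,4)
  grid max=2 at (2,4)
Final grid:
  0 1 0 1 0
  0 0 0 0 0
  0 0 0 0 2
  0 0 0 0 0
Max pheromone 2 at (2,4)

Answer: (2,4)=2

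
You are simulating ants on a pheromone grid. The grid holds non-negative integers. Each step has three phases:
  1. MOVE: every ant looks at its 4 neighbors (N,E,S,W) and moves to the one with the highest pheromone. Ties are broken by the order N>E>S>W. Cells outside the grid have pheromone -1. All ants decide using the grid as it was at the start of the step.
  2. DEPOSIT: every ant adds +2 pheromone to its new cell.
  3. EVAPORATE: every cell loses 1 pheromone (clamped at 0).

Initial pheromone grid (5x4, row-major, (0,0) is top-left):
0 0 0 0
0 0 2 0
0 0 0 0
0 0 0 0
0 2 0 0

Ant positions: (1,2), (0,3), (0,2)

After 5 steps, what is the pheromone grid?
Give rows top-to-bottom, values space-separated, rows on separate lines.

After step 1: ants at (0,2),(1,3),(1,2)
  0 0 1 0
  0 0 3 1
  0 0 0 0
  0 0 0 0
  0 1 0 0
After step 2: ants at (1,2),(1,2),(0,2)
  0 0 2 0
  0 0 6 0
  0 0 0 0
  0 0 0 0
  0 0 0 0
After step 3: ants at (0,2),(0,2),(1,2)
  0 0 5 0
  0 0 7 0
  0 0 0 0
  0 0 0 0
  0 0 0 0
After step 4: ants at (1,2),(1,2),(0,2)
  0 0 6 0
  0 0 10 0
  0 0 0 0
  0 0 0 0
  0 0 0 0
After step 5: ants at (0,2),(0,2),(1,2)
  0 0 9 0
  0 0 11 0
  0 0 0 0
  0 0 0 0
  0 0 0 0

0 0 9 0
0 0 11 0
0 0 0 0
0 0 0 0
0 0 0 0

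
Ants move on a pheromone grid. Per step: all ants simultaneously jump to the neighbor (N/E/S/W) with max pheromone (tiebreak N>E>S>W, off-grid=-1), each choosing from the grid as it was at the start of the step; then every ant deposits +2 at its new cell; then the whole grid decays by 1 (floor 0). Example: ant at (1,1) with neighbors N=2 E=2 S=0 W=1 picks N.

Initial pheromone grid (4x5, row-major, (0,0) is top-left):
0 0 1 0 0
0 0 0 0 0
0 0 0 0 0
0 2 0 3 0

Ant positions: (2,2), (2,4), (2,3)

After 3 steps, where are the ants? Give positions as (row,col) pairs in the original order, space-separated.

Step 1: ant0:(2,2)->N->(1,2) | ant1:(2,4)->N->(1,4) | ant2:(2,3)->S->(3,3)
  grid max=4 at (3,3)
Step 2: ant0:(1,2)->N->(0,2) | ant1:(1,4)->N->(0,4) | ant2:(3,3)->N->(2,3)
  grid max=3 at (3,3)
Step 3: ant0:(0,2)->E->(0,3) | ant1:(0,4)->S->(1,4) | ant2:(2,3)->S->(3,3)
  grid max=4 at (3,3)

(0,3) (1,4) (3,3)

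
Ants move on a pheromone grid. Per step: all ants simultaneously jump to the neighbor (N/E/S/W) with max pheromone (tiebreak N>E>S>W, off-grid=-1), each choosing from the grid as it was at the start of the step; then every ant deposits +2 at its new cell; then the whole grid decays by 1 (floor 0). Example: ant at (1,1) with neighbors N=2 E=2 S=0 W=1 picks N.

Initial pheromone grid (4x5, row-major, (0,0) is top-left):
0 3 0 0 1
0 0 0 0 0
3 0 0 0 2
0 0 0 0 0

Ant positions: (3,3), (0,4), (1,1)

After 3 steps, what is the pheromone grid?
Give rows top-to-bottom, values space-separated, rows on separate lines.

After step 1: ants at (2,3),(1,4),(0,1)
  0 4 0 0 0
  0 0 0 0 1
  2 0 0 1 1
  0 0 0 0 0
After step 2: ants at (2,4),(2,4),(0,2)
  0 3 1 0 0
  0 0 0 0 0
  1 0 0 0 4
  0 0 0 0 0
After step 3: ants at (1,4),(1,4),(0,1)
  0 4 0 0 0
  0 0 0 0 3
  0 0 0 0 3
  0 0 0 0 0

0 4 0 0 0
0 0 0 0 3
0 0 0 0 3
0 0 0 0 0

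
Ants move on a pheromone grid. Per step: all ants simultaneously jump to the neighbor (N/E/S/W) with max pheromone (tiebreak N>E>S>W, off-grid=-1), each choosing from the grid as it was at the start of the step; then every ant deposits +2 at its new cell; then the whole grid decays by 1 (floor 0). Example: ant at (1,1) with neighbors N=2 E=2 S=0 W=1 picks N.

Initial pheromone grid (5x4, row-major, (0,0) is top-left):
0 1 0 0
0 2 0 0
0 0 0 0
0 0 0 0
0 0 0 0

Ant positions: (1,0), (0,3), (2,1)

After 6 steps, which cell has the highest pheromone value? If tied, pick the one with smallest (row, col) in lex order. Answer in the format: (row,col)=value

Step 1: ant0:(1,0)->E->(1,1) | ant1:(0,3)->S->(1,3) | ant2:(2,1)->N->(1,1)
  grid max=5 at (1,1)
Step 2: ant0:(1,1)->N->(0,1) | ant1:(1,3)->N->(0,3) | ant2:(1,1)->N->(0,1)
  grid max=4 at (1,1)
Step 3: ant0:(0,1)->S->(1,1) | ant1:(0,3)->S->(1,3) | ant2:(0,1)->S->(1,1)
  grid max=7 at (1,1)
Step 4: ant0:(1,1)->N->(0,1) | ant1:(1,3)->N->(0,3) | ant2:(1,1)->N->(0,1)
  grid max=6 at (1,1)
Step 5: ant0:(0,1)->S->(1,1) | ant1:(0,3)->S->(1,3) | ant2:(0,1)->S->(1,1)
  grid max=9 at (1,1)
Step 6: ant0:(1,1)->N->(0,1) | ant1:(1,3)->N->(0,3) | ant2:(1,1)->N->(0,1)
  grid max=8 at (1,1)
Final grid:
  0 7 0 1
  0 8 0 0
  0 0 0 0
  0 0 0 0
  0 0 0 0
Max pheromone 8 at (1,1)

Answer: (1,1)=8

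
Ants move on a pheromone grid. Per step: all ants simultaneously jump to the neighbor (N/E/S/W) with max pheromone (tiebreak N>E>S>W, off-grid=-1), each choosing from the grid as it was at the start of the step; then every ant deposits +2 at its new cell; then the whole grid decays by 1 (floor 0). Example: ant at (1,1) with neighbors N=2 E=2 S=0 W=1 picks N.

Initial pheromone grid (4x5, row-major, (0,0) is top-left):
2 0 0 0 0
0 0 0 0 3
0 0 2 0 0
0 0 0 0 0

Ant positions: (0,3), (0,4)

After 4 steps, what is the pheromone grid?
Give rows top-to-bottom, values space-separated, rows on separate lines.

After step 1: ants at (0,4),(1,4)
  1 0 0 0 1
  0 0 0 0 4
  0 0 1 0 0
  0 0 0 0 0
After step 2: ants at (1,4),(0,4)
  0 0 0 0 2
  0 0 0 0 5
  0 0 0 0 0
  0 0 0 0 0
After step 3: ants at (0,4),(1,4)
  0 0 0 0 3
  0 0 0 0 6
  0 0 0 0 0
  0 0 0 0 0
After step 4: ants at (1,4),(0,4)
  0 0 0 0 4
  0 0 0 0 7
  0 0 0 0 0
  0 0 0 0 0

0 0 0 0 4
0 0 0 0 7
0 0 0 0 0
0 0 0 0 0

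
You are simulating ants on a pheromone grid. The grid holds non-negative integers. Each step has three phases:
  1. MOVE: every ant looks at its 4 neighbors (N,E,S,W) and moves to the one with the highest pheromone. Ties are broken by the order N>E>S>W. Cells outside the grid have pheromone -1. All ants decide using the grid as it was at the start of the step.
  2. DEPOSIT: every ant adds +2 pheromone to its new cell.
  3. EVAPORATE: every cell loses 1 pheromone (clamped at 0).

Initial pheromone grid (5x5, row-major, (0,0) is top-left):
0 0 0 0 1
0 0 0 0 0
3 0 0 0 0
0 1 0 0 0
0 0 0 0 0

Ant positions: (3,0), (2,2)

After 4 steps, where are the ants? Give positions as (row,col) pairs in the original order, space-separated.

Step 1: ant0:(3,0)->N->(2,0) | ant1:(2,2)->N->(1,2)
  grid max=4 at (2,0)
Step 2: ant0:(2,0)->N->(1,0) | ant1:(1,2)->N->(0,2)
  grid max=3 at (2,0)
Step 3: ant0:(1,0)->S->(2,0) | ant1:(0,2)->E->(0,3)
  grid max=4 at (2,0)
Step 4: ant0:(2,0)->N->(1,0) | ant1:(0,3)->E->(0,4)
  grid max=3 at (2,0)

(1,0) (0,4)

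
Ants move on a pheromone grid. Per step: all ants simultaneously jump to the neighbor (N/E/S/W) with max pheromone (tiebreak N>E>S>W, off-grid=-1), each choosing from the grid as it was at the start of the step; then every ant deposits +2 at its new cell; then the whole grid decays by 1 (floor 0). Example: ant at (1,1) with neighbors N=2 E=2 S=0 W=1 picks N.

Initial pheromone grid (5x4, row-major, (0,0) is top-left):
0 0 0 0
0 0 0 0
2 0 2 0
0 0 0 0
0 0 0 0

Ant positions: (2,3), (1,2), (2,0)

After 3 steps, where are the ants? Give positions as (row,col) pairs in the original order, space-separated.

Step 1: ant0:(2,3)->W->(2,2) | ant1:(1,2)->S->(2,2) | ant2:(2,0)->N->(1,0)
  grid max=5 at (2,2)
Step 2: ant0:(2,2)->N->(1,2) | ant1:(2,2)->N->(1,2) | ant2:(1,0)->S->(2,0)
  grid max=4 at (2,2)
Step 3: ant0:(1,2)->S->(2,2) | ant1:(1,2)->S->(2,2) | ant2:(2,0)->N->(1,0)
  grid max=7 at (2,2)

(2,2) (2,2) (1,0)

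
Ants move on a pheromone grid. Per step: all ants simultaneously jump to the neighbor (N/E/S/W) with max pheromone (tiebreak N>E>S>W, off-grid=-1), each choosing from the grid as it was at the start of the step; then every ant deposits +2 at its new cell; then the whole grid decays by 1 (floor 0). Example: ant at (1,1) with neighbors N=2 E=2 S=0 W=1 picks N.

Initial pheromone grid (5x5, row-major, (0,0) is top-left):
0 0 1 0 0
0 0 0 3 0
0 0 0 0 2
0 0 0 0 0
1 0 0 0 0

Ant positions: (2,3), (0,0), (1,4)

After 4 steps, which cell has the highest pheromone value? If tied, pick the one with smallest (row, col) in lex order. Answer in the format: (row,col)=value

Step 1: ant0:(2,3)->N->(1,3) | ant1:(0,0)->E->(0,1) | ant2:(1,4)->W->(1,3)
  grid max=6 at (1,3)
Step 2: ant0:(1,3)->N->(0,3) | ant1:(0,1)->E->(0,2) | ant2:(1,3)->N->(0,3)
  grid max=5 at (1,3)
Step 3: ant0:(0,3)->S->(1,3) | ant1:(0,2)->E->(0,3) | ant2:(0,3)->S->(1,3)
  grid max=8 at (1,3)
Step 4: ant0:(1,3)->N->(0,3) | ant1:(0,3)->S->(1,3) | ant2:(1,3)->N->(0,3)
  grid max=9 at (1,3)
Final grid:
  0 0 0 7 0
  0 0 0 9 0
  0 0 0 0 0
  0 0 0 0 0
  0 0 0 0 0
Max pheromone 9 at (1,3)

Answer: (1,3)=9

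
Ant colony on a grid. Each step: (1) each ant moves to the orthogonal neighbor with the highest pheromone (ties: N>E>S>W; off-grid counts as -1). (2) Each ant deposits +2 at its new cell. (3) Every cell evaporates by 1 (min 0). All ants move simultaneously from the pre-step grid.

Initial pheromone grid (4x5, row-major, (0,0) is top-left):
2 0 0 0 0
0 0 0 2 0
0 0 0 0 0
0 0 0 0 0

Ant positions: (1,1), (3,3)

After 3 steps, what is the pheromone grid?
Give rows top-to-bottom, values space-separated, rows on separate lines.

After step 1: ants at (0,1),(2,3)
  1 1 0 0 0
  0 0 0 1 0
  0 0 0 1 0
  0 0 0 0 0
After step 2: ants at (0,0),(1,3)
  2 0 0 0 0
  0 0 0 2 0
  0 0 0 0 0
  0 0 0 0 0
After step 3: ants at (0,1),(0,3)
  1 1 0 1 0
  0 0 0 1 0
  0 0 0 0 0
  0 0 0 0 0

1 1 0 1 0
0 0 0 1 0
0 0 0 0 0
0 0 0 0 0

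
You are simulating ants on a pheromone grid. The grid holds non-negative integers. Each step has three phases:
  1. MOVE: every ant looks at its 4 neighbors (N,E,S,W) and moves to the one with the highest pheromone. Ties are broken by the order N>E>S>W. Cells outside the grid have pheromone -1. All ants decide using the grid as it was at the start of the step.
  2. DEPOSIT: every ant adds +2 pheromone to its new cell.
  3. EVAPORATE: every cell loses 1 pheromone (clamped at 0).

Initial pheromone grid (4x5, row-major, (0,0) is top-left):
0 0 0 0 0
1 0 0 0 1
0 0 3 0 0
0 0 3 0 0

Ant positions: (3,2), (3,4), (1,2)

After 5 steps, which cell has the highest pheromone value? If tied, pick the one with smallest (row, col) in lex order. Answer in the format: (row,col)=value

Answer: (2,2)=10

Derivation:
Step 1: ant0:(3,2)->N->(2,2) | ant1:(3,4)->N->(2,4) | ant2:(1,2)->S->(2,2)
  grid max=6 at (2,2)
Step 2: ant0:(2,2)->S->(3,2) | ant1:(2,4)->N->(1,4) | ant2:(2,2)->S->(3,2)
  grid max=5 at (2,2)
Step 3: ant0:(3,2)->N->(2,2) | ant1:(1,4)->N->(0,4) | ant2:(3,2)->N->(2,2)
  grid max=8 at (2,2)
Step 4: ant0:(2,2)->S->(3,2) | ant1:(0,4)->S->(1,4) | ant2:(2,2)->S->(3,2)
  grid max=7 at (2,2)
Step 5: ant0:(3,2)->N->(2,2) | ant1:(1,4)->N->(0,4) | ant2:(3,2)->N->(2,2)
  grid max=10 at (2,2)
Final grid:
  0 0 0 0 1
  0 0 0 0 0
  0 0 10 0 0
  0 0 6 0 0
Max pheromone 10 at (2,2)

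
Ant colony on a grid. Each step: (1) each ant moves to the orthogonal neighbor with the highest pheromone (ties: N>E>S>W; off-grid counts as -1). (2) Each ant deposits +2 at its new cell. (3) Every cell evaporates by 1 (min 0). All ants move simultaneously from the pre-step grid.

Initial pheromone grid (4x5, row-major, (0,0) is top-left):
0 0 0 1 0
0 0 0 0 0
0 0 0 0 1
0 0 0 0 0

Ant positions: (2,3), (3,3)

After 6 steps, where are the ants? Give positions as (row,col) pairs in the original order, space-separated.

Step 1: ant0:(2,3)->E->(2,4) | ant1:(3,3)->N->(2,3)
  grid max=2 at (2,4)
Step 2: ant0:(2,4)->W->(2,3) | ant1:(2,3)->E->(2,4)
  grid max=3 at (2,4)
Step 3: ant0:(2,3)->E->(2,4) | ant1:(2,4)->W->(2,3)
  grid max=4 at (2,4)
Step 4: ant0:(2,4)->W->(2,3) | ant1:(2,3)->E->(2,4)
  grid max=5 at (2,4)
Step 5: ant0:(2,3)->E->(2,4) | ant1:(2,4)->W->(2,3)
  grid max=6 at (2,4)
Step 6: ant0:(2,4)->W->(2,3) | ant1:(2,3)->E->(2,4)
  grid max=7 at (2,4)

(2,3) (2,4)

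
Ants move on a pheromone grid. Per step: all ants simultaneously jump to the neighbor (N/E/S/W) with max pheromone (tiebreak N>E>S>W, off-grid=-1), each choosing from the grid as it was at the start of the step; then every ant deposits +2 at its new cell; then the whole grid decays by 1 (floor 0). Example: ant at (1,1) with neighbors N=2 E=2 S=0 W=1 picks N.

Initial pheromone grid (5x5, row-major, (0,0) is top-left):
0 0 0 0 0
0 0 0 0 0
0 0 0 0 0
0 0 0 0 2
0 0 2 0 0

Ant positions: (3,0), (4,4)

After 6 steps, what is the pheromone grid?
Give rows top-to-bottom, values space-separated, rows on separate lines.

After step 1: ants at (2,0),(3,4)
  0 0 0 0 0
  0 0 0 0 0
  1 0 0 0 0
  0 0 0 0 3
  0 0 1 0 0
After step 2: ants at (1,0),(2,4)
  0 0 0 0 0
  1 0 0 0 0
  0 0 0 0 1
  0 0 0 0 2
  0 0 0 0 0
After step 3: ants at (0,0),(3,4)
  1 0 0 0 0
  0 0 0 0 0
  0 0 0 0 0
  0 0 0 0 3
  0 0 0 0 0
After step 4: ants at (0,1),(2,4)
  0 1 0 0 0
  0 0 0 0 0
  0 0 0 0 1
  0 0 0 0 2
  0 0 0 0 0
After step 5: ants at (0,2),(3,4)
  0 0 1 0 0
  0 0 0 0 0
  0 0 0 0 0
  0 0 0 0 3
  0 0 0 0 0
After step 6: ants at (0,3),(2,4)
  0 0 0 1 0
  0 0 0 0 0
  0 0 0 0 1
  0 0 0 0 2
  0 0 0 0 0

0 0 0 1 0
0 0 0 0 0
0 0 0 0 1
0 0 0 0 2
0 0 0 0 0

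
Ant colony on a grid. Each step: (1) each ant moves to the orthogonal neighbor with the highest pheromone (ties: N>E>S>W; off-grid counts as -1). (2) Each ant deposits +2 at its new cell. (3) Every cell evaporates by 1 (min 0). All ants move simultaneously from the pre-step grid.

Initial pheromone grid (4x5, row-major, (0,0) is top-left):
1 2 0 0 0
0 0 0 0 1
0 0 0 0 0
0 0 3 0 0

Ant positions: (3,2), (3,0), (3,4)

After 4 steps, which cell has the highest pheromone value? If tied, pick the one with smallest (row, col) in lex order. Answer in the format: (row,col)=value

Step 1: ant0:(3,2)->N->(2,2) | ant1:(3,0)->N->(2,0) | ant2:(3,4)->N->(2,4)
  grid max=2 at (3,2)
Step 2: ant0:(2,2)->S->(3,2) | ant1:(2,0)->N->(1,0) | ant2:(2,4)->N->(1,4)
  grid max=3 at (3,2)
Step 3: ant0:(3,2)->N->(2,2) | ant1:(1,0)->N->(0,0) | ant2:(1,4)->N->(0,4)
  grid max=2 at (3,2)
Step 4: ant0:(2,2)->S->(3,2) | ant1:(0,0)->E->(0,1) | ant2:(0,4)->S->(1,4)
  grid max=3 at (3,2)
Final grid:
  0 1 0 0 0
  0 0 0 0 1
  0 0 0 0 0
  0 0 3 0 0
Max pheromone 3 at (3,2)

Answer: (3,2)=3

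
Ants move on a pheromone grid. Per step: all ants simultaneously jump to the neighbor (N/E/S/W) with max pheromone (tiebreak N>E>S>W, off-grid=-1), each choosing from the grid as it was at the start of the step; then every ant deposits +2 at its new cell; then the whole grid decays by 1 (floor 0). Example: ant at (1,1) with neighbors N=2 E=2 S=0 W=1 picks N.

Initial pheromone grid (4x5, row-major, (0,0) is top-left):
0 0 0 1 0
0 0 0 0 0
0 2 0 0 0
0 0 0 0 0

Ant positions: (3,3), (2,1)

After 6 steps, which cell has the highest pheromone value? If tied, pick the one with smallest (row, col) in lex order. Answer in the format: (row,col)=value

Answer: (2,1)=2

Derivation:
Step 1: ant0:(3,3)->N->(2,3) | ant1:(2,1)->N->(1,1)
  grid max=1 at (1,1)
Step 2: ant0:(2,3)->N->(1,3) | ant1:(1,1)->S->(2,1)
  grid max=2 at (2,1)
Step 3: ant0:(1,3)->N->(0,3) | ant1:(2,1)->N->(1,1)
  grid max=1 at (0,3)
Step 4: ant0:(0,3)->E->(0,4) | ant1:(1,1)->S->(2,1)
  grid max=2 at (2,1)
Step 5: ant0:(0,4)->S->(1,4) | ant1:(2,1)->N->(1,1)
  grid max=1 at (1,1)
Step 6: ant0:(1,4)->N->(0,4) | ant1:(1,1)->S->(2,1)
  grid max=2 at (2,1)
Final grid:
  0 0 0 0 1
  0 0 0 0 0
  0 2 0 0 0
  0 0 0 0 0
Max pheromone 2 at (2,1)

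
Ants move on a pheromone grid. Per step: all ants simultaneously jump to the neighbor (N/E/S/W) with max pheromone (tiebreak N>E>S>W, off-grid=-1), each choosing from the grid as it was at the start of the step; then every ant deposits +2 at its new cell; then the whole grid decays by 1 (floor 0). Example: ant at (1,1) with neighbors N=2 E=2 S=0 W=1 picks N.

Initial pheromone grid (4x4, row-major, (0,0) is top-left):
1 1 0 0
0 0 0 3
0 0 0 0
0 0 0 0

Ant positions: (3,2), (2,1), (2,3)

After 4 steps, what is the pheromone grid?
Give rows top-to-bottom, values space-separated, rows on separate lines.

After step 1: ants at (2,2),(1,1),(1,3)
  0 0 0 0
  0 1 0 4
  0 0 1 0
  0 0 0 0
After step 2: ants at (1,2),(0,1),(0,3)
  0 1 0 1
  0 0 1 3
  0 0 0 0
  0 0 0 0
After step 3: ants at (1,3),(0,2),(1,3)
  0 0 1 0
  0 0 0 6
  0 0 0 0
  0 0 0 0
After step 4: ants at (0,3),(0,3),(0,3)
  0 0 0 5
  0 0 0 5
  0 0 0 0
  0 0 0 0

0 0 0 5
0 0 0 5
0 0 0 0
0 0 0 0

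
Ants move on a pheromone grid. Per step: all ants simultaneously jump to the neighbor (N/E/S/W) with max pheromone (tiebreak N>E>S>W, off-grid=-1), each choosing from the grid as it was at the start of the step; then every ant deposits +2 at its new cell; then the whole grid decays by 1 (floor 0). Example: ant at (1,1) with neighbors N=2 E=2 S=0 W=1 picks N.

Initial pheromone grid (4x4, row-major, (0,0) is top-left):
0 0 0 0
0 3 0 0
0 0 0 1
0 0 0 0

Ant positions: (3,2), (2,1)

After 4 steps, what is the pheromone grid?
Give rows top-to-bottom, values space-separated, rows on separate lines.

After step 1: ants at (2,2),(1,1)
  0 0 0 0
  0 4 0 0
  0 0 1 0
  0 0 0 0
After step 2: ants at (1,2),(0,1)
  0 1 0 0
  0 3 1 0
  0 0 0 0
  0 0 0 0
After step 3: ants at (1,1),(1,1)
  0 0 0 0
  0 6 0 0
  0 0 0 0
  0 0 0 0
After step 4: ants at (0,1),(0,1)
  0 3 0 0
  0 5 0 0
  0 0 0 0
  0 0 0 0

0 3 0 0
0 5 0 0
0 0 0 0
0 0 0 0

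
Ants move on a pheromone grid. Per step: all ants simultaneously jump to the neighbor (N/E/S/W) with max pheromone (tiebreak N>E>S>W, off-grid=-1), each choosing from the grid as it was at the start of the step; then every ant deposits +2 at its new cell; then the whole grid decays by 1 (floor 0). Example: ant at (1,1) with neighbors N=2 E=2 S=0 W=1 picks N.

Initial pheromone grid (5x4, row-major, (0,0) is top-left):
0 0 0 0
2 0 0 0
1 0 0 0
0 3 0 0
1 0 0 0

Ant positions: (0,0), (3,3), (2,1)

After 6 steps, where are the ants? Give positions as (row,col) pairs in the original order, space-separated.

Step 1: ant0:(0,0)->S->(1,0) | ant1:(3,3)->N->(2,3) | ant2:(2,1)->S->(3,1)
  grid max=4 at (3,1)
Step 2: ant0:(1,0)->N->(0,0) | ant1:(2,3)->N->(1,3) | ant2:(3,1)->N->(2,1)
  grid max=3 at (3,1)
Step 3: ant0:(0,0)->S->(1,0) | ant1:(1,3)->N->(0,3) | ant2:(2,1)->S->(3,1)
  grid max=4 at (3,1)
Step 4: ant0:(1,0)->N->(0,0) | ant1:(0,3)->S->(1,3) | ant2:(3,1)->N->(2,1)
  grid max=3 at (3,1)
Step 5: ant0:(0,0)->S->(1,0) | ant1:(1,3)->N->(0,3) | ant2:(2,1)->S->(3,1)
  grid max=4 at (3,1)
Step 6: ant0:(1,0)->N->(0,0) | ant1:(0,3)->S->(1,3) | ant2:(3,1)->N->(2,1)
  grid max=3 at (3,1)

(0,0) (1,3) (2,1)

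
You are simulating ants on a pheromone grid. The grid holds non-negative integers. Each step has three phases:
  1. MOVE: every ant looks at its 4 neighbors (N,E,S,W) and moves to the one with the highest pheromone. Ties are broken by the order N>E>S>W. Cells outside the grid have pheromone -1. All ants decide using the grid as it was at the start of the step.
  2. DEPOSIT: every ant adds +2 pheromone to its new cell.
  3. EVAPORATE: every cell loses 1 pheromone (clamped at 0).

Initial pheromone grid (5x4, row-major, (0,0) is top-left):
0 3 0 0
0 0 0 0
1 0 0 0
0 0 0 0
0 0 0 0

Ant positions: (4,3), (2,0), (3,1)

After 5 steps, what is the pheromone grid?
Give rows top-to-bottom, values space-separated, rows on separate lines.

After step 1: ants at (3,3),(1,0),(2,1)
  0 2 0 0
  1 0 0 0
  0 1 0 0
  0 0 0 1
  0 0 0 0
After step 2: ants at (2,3),(0,0),(1,1)
  1 1 0 0
  0 1 0 0
  0 0 0 1
  0 0 0 0
  0 0 0 0
After step 3: ants at (1,3),(0,1),(0,1)
  0 4 0 0
  0 0 0 1
  0 0 0 0
  0 0 0 0
  0 0 0 0
After step 4: ants at (0,3),(0,2),(0,2)
  0 3 3 1
  0 0 0 0
  0 0 0 0
  0 0 0 0
  0 0 0 0
After step 5: ants at (0,2),(0,1),(0,1)
  0 6 4 0
  0 0 0 0
  0 0 0 0
  0 0 0 0
  0 0 0 0

0 6 4 0
0 0 0 0
0 0 0 0
0 0 0 0
0 0 0 0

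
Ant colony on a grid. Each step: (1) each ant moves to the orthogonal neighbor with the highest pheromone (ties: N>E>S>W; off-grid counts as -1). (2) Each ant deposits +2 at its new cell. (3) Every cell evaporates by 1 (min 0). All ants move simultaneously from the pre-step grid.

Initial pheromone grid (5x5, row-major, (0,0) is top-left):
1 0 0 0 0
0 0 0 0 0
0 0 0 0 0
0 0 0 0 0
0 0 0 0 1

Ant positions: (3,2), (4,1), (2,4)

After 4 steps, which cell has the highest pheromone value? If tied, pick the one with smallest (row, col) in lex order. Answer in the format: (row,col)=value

Step 1: ant0:(3,2)->N->(2,2) | ant1:(4,1)->N->(3,1) | ant2:(2,4)->N->(1,4)
  grid max=1 at (1,4)
Step 2: ant0:(2,2)->N->(1,2) | ant1:(3,1)->N->(2,1) | ant2:(1,4)->N->(0,4)
  grid max=1 at (0,4)
Step 3: ant0:(1,2)->N->(0,2) | ant1:(2,1)->N->(1,1) | ant2:(0,4)->S->(1,4)
  grid max=1 at (0,2)
Step 4: ant0:(0,2)->E->(0,3) | ant1:(1,1)->N->(0,1) | ant2:(1,4)->N->(0,4)
  grid max=1 at (0,1)
Final grid:
  0 1 0 1 1
  0 0 0 0 0
  0 0 0 0 0
  0 0 0 0 0
  0 0 0 0 0
Max pheromone 1 at (0,1)

Answer: (0,1)=1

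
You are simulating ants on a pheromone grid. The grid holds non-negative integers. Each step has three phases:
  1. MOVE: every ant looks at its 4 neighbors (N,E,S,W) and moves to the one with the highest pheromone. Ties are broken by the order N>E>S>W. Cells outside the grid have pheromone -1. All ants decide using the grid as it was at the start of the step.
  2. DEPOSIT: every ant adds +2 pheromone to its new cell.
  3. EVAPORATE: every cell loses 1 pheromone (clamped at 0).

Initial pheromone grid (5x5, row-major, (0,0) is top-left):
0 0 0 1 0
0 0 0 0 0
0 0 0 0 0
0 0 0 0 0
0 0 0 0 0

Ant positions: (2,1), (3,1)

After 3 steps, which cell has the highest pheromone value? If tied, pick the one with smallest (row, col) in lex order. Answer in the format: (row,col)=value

Step 1: ant0:(2,1)->N->(1,1) | ant1:(3,1)->N->(2,1)
  grid max=1 at (1,1)
Step 2: ant0:(1,1)->S->(2,1) | ant1:(2,1)->N->(1,1)
  grid max=2 at (1,1)
Step 3: ant0:(2,1)->N->(1,1) | ant1:(1,1)->S->(2,1)
  grid max=3 at (1,1)
Final grid:
  0 0 0 0 0
  0 3 0 0 0
  0 3 0 0 0
  0 0 0 0 0
  0 0 0 0 0
Max pheromone 3 at (1,1)

Answer: (1,1)=3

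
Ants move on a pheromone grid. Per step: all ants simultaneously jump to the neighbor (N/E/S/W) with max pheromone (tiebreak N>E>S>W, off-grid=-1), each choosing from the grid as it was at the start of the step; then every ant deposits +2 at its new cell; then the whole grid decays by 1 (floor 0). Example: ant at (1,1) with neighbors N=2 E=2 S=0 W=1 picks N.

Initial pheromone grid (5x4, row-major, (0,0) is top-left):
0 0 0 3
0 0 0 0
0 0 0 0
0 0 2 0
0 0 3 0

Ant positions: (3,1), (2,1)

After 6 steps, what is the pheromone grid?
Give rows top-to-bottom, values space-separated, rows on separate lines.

After step 1: ants at (3,2),(1,1)
  0 0 0 2
  0 1 0 0
  0 0 0 0
  0 0 3 0
  0 0 2 0
After step 2: ants at (4,2),(0,1)
  0 1 0 1
  0 0 0 0
  0 0 0 0
  0 0 2 0
  0 0 3 0
After step 3: ants at (3,2),(0,2)
  0 0 1 0
  0 0 0 0
  0 0 0 0
  0 0 3 0
  0 0 2 0
After step 4: ants at (4,2),(0,3)
  0 0 0 1
  0 0 0 0
  0 0 0 0
  0 0 2 0
  0 0 3 0
After step 5: ants at (3,2),(1,3)
  0 0 0 0
  0 0 0 1
  0 0 0 0
  0 0 3 0
  0 0 2 0
After step 6: ants at (4,2),(0,3)
  0 0 0 1
  0 0 0 0
  0 0 0 0
  0 0 2 0
  0 0 3 0

0 0 0 1
0 0 0 0
0 0 0 0
0 0 2 0
0 0 3 0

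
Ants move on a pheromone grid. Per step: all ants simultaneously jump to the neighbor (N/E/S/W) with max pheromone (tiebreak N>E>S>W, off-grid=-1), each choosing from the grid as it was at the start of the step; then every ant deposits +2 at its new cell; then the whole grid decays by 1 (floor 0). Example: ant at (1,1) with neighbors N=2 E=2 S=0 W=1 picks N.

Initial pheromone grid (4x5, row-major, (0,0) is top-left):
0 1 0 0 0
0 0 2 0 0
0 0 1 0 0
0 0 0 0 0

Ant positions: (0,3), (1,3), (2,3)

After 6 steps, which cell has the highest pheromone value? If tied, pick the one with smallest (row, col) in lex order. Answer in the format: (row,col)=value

Answer: (1,2)=8

Derivation:
Step 1: ant0:(0,3)->E->(0,4) | ant1:(1,3)->W->(1,2) | ant2:(2,3)->W->(2,2)
  grid max=3 at (1,2)
Step 2: ant0:(0,4)->S->(1,4) | ant1:(1,2)->S->(2,2) | ant2:(2,2)->N->(1,2)
  grid max=4 at (1,2)
Step 3: ant0:(1,4)->N->(0,4) | ant1:(2,2)->N->(1,2) | ant2:(1,2)->S->(2,2)
  grid max=5 at (1,2)
Step 4: ant0:(0,4)->S->(1,4) | ant1:(1,2)->S->(2,2) | ant2:(2,2)->N->(1,2)
  grid max=6 at (1,2)
Step 5: ant0:(1,4)->N->(0,4) | ant1:(2,2)->N->(1,2) | ant2:(1,2)->S->(2,2)
  grid max=7 at (1,2)
Step 6: ant0:(0,4)->S->(1,4) | ant1:(1,2)->S->(2,2) | ant2:(2,2)->N->(1,2)
  grid max=8 at (1,2)
Final grid:
  0 0 0 0 0
  0 0 8 0 1
  0 0 7 0 0
  0 0 0 0 0
Max pheromone 8 at (1,2)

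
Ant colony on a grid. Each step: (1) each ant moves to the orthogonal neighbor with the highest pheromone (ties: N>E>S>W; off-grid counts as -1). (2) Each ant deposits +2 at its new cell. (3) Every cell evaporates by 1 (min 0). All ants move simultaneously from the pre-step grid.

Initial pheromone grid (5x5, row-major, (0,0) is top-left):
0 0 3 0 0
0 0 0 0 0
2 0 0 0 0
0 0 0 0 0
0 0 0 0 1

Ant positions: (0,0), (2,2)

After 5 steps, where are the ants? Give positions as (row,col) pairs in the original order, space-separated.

Step 1: ant0:(0,0)->E->(0,1) | ant1:(2,2)->N->(1,2)
  grid max=2 at (0,2)
Step 2: ant0:(0,1)->E->(0,2) | ant1:(1,2)->N->(0,2)
  grid max=5 at (0,2)
Step 3: ant0:(0,2)->E->(0,3) | ant1:(0,2)->E->(0,3)
  grid max=4 at (0,2)
Step 4: ant0:(0,3)->W->(0,2) | ant1:(0,3)->W->(0,2)
  grid max=7 at (0,2)
Step 5: ant0:(0,2)->E->(0,3) | ant1:(0,2)->E->(0,3)
  grid max=6 at (0,2)

(0,3) (0,3)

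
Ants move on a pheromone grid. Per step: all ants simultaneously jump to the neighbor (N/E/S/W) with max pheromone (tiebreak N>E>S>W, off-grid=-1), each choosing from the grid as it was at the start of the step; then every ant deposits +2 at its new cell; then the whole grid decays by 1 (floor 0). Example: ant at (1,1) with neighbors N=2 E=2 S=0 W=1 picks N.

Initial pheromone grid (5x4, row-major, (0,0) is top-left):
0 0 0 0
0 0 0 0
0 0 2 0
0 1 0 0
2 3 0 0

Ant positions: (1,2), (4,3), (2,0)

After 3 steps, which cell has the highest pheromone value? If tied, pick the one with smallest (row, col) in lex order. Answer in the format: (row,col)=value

Step 1: ant0:(1,2)->S->(2,2) | ant1:(4,3)->N->(3,3) | ant2:(2,0)->N->(1,0)
  grid max=3 at (2,2)
Step 2: ant0:(2,2)->N->(1,2) | ant1:(3,3)->N->(2,3) | ant2:(1,0)->N->(0,0)
  grid max=2 at (2,2)
Step 3: ant0:(1,2)->S->(2,2) | ant1:(2,3)->W->(2,2) | ant2:(0,0)->E->(0,1)
  grid max=5 at (2,2)
Final grid:
  0 1 0 0
  0 0 0 0
  0 0 5 0
  0 0 0 0
  0 0 0 0
Max pheromone 5 at (2,2)

Answer: (2,2)=5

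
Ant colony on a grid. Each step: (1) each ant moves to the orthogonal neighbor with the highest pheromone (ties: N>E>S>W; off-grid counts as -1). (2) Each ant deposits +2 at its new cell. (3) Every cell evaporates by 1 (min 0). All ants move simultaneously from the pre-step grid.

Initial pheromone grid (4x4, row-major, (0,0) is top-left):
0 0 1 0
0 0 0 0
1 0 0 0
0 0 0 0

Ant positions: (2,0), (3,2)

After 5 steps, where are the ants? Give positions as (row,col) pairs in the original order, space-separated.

Step 1: ant0:(2,0)->N->(1,0) | ant1:(3,2)->N->(2,2)
  grid max=1 at (1,0)
Step 2: ant0:(1,0)->N->(0,0) | ant1:(2,2)->N->(1,2)
  grid max=1 at (0,0)
Step 3: ant0:(0,0)->E->(0,1) | ant1:(1,2)->N->(0,2)
  grid max=1 at (0,1)
Step 4: ant0:(0,1)->E->(0,2) | ant1:(0,2)->W->(0,1)
  grid max=2 at (0,1)
Step 5: ant0:(0,2)->W->(0,1) | ant1:(0,1)->E->(0,2)
  grid max=3 at (0,1)

(0,1) (0,2)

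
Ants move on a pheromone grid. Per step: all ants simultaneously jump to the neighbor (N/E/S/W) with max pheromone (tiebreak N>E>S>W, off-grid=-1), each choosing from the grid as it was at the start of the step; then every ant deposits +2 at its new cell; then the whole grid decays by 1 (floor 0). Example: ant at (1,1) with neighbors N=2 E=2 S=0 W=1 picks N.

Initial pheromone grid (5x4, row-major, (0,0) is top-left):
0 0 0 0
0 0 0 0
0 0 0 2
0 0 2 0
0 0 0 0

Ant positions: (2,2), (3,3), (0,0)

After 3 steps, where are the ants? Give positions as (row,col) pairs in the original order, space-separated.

Step 1: ant0:(2,2)->E->(2,3) | ant1:(3,3)->N->(2,3) | ant2:(0,0)->E->(0,1)
  grid max=5 at (2,3)
Step 2: ant0:(2,3)->N->(1,3) | ant1:(2,3)->N->(1,3) | ant2:(0,1)->E->(0,2)
  grid max=4 at (2,3)
Step 3: ant0:(1,3)->S->(2,3) | ant1:(1,3)->S->(2,3) | ant2:(0,2)->E->(0,3)
  grid max=7 at (2,3)

(2,3) (2,3) (0,3)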